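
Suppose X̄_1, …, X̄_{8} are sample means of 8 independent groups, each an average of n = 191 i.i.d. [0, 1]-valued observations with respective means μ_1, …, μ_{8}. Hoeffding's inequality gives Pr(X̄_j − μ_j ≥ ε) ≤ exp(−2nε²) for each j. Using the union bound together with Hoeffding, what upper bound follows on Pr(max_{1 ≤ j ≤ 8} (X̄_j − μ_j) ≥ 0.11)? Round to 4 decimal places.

0.0786

Per-experiment Hoeffding bound: exp(−2·191·0.11²) = exp(−4.62220) = 0.0098311.
Union bound over 8 events: 8·0.0098311 = 0.07865.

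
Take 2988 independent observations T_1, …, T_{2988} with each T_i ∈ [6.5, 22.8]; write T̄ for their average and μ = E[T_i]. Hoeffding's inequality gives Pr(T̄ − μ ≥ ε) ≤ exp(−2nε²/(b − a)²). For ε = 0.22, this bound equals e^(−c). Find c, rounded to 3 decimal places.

1.089

c = 2nε²/(b − a)² = 2·2988·0.22² / 16.3² = 1.0886.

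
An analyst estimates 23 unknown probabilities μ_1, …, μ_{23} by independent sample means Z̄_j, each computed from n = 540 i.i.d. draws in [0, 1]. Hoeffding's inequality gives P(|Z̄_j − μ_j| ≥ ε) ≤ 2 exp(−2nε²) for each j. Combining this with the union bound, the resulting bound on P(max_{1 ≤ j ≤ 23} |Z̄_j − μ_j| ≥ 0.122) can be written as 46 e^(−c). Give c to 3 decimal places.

16.075

Union bound over the 23 events: P(max_{1 ≤ j ≤ 23} |Z̄_j − μ_j| ≥ 0.122) ≤ 23·2·exp(−2nε²) = 46 exp(−2·540·0.122²).
So c = 2·540·0.122² = 16.0747.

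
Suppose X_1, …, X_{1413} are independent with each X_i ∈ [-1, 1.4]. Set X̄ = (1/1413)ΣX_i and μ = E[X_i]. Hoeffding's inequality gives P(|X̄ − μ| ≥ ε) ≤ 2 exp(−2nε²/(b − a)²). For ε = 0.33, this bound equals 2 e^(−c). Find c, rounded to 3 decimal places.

c = 2nε²/(b − a)² = 2·1413·0.33² / 2.4² = 53.4291.

53.429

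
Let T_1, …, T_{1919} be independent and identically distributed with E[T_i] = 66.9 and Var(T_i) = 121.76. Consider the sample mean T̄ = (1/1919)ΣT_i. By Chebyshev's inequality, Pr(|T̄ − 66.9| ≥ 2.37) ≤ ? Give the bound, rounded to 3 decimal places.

Var(T̄) = Var(T_i)/n = 121.76/1919 = 0.06345.
Chebyshev: Pr(|T̄ − 66.9| ≥ 2.37) ≤ Var(T̄)/(2.37)² = 121.76/(1919·2.37²) = 0.0113.

0.011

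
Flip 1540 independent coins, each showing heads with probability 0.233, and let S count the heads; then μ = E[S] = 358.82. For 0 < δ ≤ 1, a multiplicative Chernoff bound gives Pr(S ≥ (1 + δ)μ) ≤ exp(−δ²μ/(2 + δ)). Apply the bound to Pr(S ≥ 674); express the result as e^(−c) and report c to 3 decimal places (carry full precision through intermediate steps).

96.182

Write 674 = (1 + δ)μ, so δ = 674/358.82 − 1 = 0.8783791…
Then the exponent is δ²μ/(2 + δ) = (674 − μ)² / (μ·(2 + δ)) = 96.181747.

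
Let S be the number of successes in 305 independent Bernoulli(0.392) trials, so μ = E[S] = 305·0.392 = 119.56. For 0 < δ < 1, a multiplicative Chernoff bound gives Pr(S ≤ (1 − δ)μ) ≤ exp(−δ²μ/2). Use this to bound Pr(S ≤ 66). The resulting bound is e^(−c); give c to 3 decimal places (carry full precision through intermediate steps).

Write 66 = (1 − δ)μ, so δ = 1 − 66/119.56 = 0.4479759…
Then the exponent is δ²μ/2 = (μ − 66)²/(2μ) = 11.996795.

11.997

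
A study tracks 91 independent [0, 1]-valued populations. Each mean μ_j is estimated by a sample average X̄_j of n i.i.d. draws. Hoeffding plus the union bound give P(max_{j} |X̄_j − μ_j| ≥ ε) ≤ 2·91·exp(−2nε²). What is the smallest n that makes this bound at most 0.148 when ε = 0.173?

Need 2·91·exp(−2nε²) ≤ 0.148, i.e. exp(−2nε²) ≤ 0.148/182.
So 2nε² ≥ ln(182/0.148) = 7.114550.
Hence n ≥ 7.114550/(2·0.173²) = 118.857.
The smallest integer n is 119.

119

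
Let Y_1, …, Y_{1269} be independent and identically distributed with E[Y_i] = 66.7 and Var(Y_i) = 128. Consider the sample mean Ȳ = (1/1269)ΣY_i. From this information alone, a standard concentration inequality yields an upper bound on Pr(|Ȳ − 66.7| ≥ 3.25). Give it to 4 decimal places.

With mean and variance of each term known, Chebyshev's inequality bounds the deviation of the sum (or sample mean).
Var(Ȳ) = Var(Y_i)/n = 128/1269 = 0.10087.
Chebyshev: Pr(|Ȳ − 66.7| ≥ 3.25) ≤ Var(Ȳ)/(3.25)² = 128/(1269·3.25²) = 0.0095.

0.0095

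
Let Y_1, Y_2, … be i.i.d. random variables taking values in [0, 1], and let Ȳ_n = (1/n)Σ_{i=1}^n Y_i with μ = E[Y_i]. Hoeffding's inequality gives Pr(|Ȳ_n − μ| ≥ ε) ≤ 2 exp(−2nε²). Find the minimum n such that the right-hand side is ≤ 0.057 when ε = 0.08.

Require 2·exp(−2nε²) ≤ 0.057, i.e. 2nε² ≥ ln(2/0.057) = 3.557851.
So n ≥ 3.557851 / (2·0.08²) = 277.957.
The smallest integer n is 278.

278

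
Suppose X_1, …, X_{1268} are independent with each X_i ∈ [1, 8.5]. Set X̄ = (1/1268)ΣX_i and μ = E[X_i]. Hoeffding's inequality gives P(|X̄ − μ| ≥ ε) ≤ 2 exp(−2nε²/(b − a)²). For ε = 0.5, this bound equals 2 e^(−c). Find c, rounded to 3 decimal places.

c = 2nε²/(b − a)² = 2·1268·0.5² / 7.5² = 11.2711.

11.271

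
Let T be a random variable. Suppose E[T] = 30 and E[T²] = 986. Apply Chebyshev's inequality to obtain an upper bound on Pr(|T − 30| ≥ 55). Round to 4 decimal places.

0.0284

Var(T) = E[T²] − (E[T])² = 986 − 900 = 86.
Chebyshev's inequality: Pr(|T − μ| ≥ t) ≤ Var(T)/t² = 86/3025 = 0.0284.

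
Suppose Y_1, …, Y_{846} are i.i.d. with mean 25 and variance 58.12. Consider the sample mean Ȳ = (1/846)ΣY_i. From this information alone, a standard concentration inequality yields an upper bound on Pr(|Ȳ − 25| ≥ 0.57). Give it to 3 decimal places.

0.211

With mean and variance of each term known, Chebyshev's inequality bounds the deviation of the sum (or sample mean).
Var(Ȳ) = Var(Y_i)/n = 58.12/846 = 0.0687.
Chebyshev: Pr(|Ȳ − 25| ≥ 0.57) ≤ Var(Ȳ)/(0.57)² = 58.12/(846·0.57²) = 0.2114.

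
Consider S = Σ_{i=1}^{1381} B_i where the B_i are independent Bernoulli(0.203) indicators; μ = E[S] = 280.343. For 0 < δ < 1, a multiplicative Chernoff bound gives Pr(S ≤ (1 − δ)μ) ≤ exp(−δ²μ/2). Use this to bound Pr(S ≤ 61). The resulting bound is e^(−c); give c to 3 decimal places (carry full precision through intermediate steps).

85.808

Write 61 = (1 − δ)μ, so δ = 1 − 61/280.343 = 0.7824094…
Then the exponent is δ²μ/2 = (μ − 61)²/(2μ) = 85.808013.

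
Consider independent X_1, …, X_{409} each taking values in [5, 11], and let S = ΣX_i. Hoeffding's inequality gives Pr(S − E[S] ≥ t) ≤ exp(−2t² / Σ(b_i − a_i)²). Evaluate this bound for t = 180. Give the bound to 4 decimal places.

Σ(b_i − a_i)² = 409·(6)² = 14724.
Exponent = 2·180²/14724 = 4.4010.
Bound = exp(−4.4010) = 0.01227.

0.0123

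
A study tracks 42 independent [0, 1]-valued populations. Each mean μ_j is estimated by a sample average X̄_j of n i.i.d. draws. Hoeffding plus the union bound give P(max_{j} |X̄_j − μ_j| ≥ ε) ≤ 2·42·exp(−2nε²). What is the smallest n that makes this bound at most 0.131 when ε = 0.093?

Need 2·42·exp(−2nε²) ≤ 0.131, i.e. exp(−2nε²) ≤ 0.131/84.
So 2nε² ≥ ln(84/0.131) = 6.463375.
Hence n ≥ 6.463375/(2·0.093²) = 373.649.
The smallest integer n is 374.

374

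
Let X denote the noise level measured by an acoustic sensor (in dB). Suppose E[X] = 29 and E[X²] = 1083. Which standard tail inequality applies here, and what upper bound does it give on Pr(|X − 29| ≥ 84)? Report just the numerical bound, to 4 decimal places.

0.0343

The first two moments determine the variance, so Chebyshev's inequality is the sharpest standard bound available.
Var(X) = E[X²] − (E[X])² = 1083 − 841 = 242.
Chebyshev's inequality: Pr(|X − μ| ≥ t) ≤ Var(X)/t² = 242/7056 = 0.0343.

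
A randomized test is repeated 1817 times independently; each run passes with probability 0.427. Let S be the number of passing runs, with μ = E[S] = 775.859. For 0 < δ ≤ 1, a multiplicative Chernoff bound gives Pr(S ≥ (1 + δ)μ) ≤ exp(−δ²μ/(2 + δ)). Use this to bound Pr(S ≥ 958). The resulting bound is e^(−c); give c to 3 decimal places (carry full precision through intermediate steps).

Write 958 = (1 + δ)μ, so δ = 958/775.859 − 1 = 0.2347604…
Then the exponent is δ²μ/(2 + δ) = (958 − μ)² / (μ·(2 + δ)) = 19.133819.

19.134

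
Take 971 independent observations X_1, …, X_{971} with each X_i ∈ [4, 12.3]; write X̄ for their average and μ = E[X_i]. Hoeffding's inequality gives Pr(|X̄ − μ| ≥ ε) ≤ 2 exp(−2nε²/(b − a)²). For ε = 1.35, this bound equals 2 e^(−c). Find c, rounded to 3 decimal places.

51.376

c = 2nε²/(b − a)² = 2·971·1.35² / 8.3² = 51.3760.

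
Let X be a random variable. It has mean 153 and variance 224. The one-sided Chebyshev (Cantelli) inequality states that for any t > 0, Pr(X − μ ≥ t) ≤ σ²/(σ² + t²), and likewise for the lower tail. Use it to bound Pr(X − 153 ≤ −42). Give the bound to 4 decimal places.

Here σ² = 224 and t = 42, so σ² + t² = 1988.
Cantelli's bound: 224/1988 = 0.1127.

0.1127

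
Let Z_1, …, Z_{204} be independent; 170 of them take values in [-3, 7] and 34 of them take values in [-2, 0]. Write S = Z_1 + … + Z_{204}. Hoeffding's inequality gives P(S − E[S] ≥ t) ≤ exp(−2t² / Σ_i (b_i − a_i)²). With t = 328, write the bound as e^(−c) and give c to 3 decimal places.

Σ(b_i − a_i)² = 170·10² + 34·2² = 17136.
c = 2t² / 17136 = 2·328² / 17136 = 12.5565.

12.556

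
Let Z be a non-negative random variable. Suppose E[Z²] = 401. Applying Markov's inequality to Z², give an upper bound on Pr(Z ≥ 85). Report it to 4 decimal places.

Since Z ≥ 0, the event {Z ≥ 85} is the same as {Z² ≥ 7225}.
Markov's inequality applied to Z² gives Pr(Z² ≥ 7225) ≤ E[Z²]/7225 = 401/7225 = 0.0555.

0.0555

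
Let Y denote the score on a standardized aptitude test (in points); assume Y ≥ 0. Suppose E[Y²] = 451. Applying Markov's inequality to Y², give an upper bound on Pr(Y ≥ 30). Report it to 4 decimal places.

Since Y ≥ 0, the event {Y ≥ 30} is the same as {Y² ≥ 900}.
Markov's inequality applied to Y² gives Pr(Y² ≥ 900) ≤ E[Y²]/900 = 451/900 = 0.5011.

0.5011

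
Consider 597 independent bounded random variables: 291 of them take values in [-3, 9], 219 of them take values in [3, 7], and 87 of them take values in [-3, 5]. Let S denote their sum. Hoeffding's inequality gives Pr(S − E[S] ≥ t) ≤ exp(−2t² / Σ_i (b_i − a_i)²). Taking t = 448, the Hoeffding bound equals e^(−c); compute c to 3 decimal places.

7.874

Σ(b_i − a_i)² = 291·12² + 219·4² + 87·8² = 50976.
c = 2t² / 50976 = 2·448² / 50976 = 7.8745.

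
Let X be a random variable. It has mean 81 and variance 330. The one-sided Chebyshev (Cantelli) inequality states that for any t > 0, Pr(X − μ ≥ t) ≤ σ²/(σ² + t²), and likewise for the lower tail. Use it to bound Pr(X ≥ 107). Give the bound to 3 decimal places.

0.328

Here σ² = 330 and t = 26, so σ² + t² = 1006.
Cantelli's bound: 330/1006 = 0.3280.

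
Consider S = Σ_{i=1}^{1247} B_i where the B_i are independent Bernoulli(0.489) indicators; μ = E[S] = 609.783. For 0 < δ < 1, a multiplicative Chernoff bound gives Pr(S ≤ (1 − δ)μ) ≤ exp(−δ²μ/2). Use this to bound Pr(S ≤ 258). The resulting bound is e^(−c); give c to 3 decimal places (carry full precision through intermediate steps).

Write 258 = (1 − δ)μ, so δ = 1 − 258/609.783 = 0.5768987…
Then the exponent is δ²μ/2 = (μ − 258)²/(2μ) = 101.471572.

101.472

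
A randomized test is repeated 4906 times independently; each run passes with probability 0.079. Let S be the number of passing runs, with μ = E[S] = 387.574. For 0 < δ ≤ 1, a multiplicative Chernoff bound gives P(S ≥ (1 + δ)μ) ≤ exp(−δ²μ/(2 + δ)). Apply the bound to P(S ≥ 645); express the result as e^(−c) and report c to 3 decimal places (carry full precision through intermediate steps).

64.178

Write 645 = (1 + δ)μ, so δ = 645/387.574 − 1 = 0.6641983…
Then the exponent is δ²μ/(2 + δ) = (645 − μ)² / (μ·(2 + δ)) = 64.177624.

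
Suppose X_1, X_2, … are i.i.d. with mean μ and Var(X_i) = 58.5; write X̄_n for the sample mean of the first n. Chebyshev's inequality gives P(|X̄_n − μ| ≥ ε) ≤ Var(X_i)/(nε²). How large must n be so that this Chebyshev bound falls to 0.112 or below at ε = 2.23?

Require 58.5/(n·2.23²) ≤ 0.112, i.e. n ≥ 58.5/(0.112·2.23²) = 105.034.
The smallest integer n is 106.

106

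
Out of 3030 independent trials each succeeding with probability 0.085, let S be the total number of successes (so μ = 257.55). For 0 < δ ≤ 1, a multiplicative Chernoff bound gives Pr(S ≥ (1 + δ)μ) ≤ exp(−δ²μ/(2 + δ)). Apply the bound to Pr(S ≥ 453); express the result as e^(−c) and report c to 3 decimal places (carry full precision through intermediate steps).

53.762

Write 453 = (1 + δ)μ, so δ = 453/257.55 − 1 = 0.7588818…
Then the exponent is δ²μ/(2 + δ) = (453 − μ)² / (μ·(2 + δ)) = 53.762160.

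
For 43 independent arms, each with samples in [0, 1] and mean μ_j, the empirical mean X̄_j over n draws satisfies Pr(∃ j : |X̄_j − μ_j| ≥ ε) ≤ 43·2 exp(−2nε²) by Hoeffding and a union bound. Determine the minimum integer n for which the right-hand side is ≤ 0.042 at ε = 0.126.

Need 2·43·exp(−2nε²) ≤ 0.042, i.e. exp(−2nε²) ≤ 0.042/86.
So 2nε² ≥ ln(86/0.042) = 7.624433.
Hence n ≥ 7.624433/(2·0.126²) = 240.124.
The smallest integer n is 241.

241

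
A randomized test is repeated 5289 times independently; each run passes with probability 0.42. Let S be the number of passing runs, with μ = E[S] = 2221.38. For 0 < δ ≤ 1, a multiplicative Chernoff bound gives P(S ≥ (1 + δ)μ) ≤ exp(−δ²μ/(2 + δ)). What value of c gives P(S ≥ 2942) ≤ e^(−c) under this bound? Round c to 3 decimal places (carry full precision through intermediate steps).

Write 2942 = (1 + δ)μ, so δ = 2942/2221.38 − 1 = 0.3244019…
Then the exponent is δ²μ/(2 + δ) = (2942 − μ)² / (μ·(2 + δ)) = 100.572335.

100.572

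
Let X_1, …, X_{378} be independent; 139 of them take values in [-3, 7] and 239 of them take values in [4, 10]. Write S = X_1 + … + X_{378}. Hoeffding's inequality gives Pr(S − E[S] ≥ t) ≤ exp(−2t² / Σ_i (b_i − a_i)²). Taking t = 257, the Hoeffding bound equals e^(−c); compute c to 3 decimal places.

Σ(b_i − a_i)² = 139·10² + 239·6² = 22504.
c = 2t² / 22504 = 2·257² / 22504 = 5.8700.

5.870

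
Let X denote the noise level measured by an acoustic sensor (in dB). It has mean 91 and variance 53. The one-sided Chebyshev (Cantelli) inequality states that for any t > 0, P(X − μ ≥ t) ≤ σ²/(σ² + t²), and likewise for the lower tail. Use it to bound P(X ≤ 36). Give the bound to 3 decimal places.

0.017

Here σ² = 53 and t = 55, so σ² + t² = 3078.
Cantelli's bound: 53/3078 = 0.0172.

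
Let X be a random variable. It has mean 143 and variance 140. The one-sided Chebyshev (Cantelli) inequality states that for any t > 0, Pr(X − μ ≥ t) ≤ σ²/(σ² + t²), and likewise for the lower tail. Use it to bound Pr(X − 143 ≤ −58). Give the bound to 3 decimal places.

0.040

Here σ² = 140 and t = 58, so σ² + t² = 3504.
Cantelli's bound: 140/3504 = 0.0400.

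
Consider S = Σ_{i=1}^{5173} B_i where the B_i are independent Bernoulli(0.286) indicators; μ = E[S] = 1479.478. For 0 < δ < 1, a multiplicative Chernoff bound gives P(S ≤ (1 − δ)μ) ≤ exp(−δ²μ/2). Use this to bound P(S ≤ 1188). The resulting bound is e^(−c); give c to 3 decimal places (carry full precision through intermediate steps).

28.713

Write 1188 = (1 − δ)μ, so δ = 1 − 1188/1479.478 = 0.1970141…
Then the exponent is δ²μ/2 = (μ − 1188)²/(2μ) = 28.712635.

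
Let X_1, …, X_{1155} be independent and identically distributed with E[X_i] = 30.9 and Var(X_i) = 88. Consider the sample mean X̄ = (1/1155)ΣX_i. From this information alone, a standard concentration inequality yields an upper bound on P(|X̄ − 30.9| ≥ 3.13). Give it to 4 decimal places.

With mean and variance of each term known, Chebyshev's inequality bounds the deviation of the sum (or sample mean).
Var(X̄) = Var(X_i)/n = 88/1155 = 0.07619.
Chebyshev: P(|X̄ − 30.9| ≥ 3.13) ≤ Var(X̄)/(3.13)² = 88/(1155·3.13²) = 0.0078.

0.0078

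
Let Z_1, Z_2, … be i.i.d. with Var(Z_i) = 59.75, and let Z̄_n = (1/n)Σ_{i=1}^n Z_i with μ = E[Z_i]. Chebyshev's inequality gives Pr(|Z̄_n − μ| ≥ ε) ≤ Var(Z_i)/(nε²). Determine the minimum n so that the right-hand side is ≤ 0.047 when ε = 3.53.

103

Require 59.75/(n·3.53²) ≤ 0.047, i.e. n ≥ 59.75/(0.047·3.53²) = 102.021.
The smallest integer n is 103.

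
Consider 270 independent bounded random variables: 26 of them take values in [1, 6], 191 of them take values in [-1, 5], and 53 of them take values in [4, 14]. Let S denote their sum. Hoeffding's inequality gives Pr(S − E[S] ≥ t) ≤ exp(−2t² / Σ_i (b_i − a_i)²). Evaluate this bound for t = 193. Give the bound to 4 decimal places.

0.0030

Σ(b_i − a_i)² = 26·5² + 191·6² + 53·10² = 12826.
Exponent = 2·193² / 12826 = 5.80836.
Bound = exp(−5.80836) = 0.00300.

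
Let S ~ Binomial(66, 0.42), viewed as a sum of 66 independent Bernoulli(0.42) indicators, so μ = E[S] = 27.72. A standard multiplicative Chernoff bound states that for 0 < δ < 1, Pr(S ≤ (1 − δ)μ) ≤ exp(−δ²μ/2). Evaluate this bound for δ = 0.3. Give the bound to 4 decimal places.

Exponent = δ²μ/2 = 0.3²·27.72/2 = 1.2474.
Bound = exp(−1.2474) = 0.28725.

0.2873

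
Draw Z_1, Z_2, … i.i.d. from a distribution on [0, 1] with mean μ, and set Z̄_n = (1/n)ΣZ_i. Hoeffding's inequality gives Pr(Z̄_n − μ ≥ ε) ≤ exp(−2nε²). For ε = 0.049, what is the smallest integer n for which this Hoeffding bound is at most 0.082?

Require exp(−2nε²) ≤ 0.082, i.e. 2nε² ≥ ln(1/0.082) = 2.501036.
So n ≥ 2.501036 / (2·0.049²) = 520.832.
The smallest integer n is 521.

521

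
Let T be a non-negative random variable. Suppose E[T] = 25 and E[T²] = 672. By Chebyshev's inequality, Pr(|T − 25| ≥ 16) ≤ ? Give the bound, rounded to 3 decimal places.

0.184

Var(T) = E[T²] − (E[T])² = 672 − 625 = 47.
Chebyshev's inequality: Pr(|T − μ| ≥ t) ≤ Var(T)/t² = 47/256 = 0.1836.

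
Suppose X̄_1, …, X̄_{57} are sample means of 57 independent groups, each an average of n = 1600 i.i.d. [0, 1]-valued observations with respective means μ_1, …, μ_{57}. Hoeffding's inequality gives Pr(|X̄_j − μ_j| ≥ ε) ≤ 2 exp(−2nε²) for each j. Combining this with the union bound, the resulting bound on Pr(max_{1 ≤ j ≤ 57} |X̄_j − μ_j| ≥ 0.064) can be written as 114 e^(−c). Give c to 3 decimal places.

Union bound over the 57 events: Pr(max_{1 ≤ j ≤ 57} |X̄_j − μ_j| ≥ 0.064) ≤ 57·2·exp(−2nε²) = 114 exp(−2·1600·0.064²).
So c = 2·1600·0.064² = 13.1072.

13.107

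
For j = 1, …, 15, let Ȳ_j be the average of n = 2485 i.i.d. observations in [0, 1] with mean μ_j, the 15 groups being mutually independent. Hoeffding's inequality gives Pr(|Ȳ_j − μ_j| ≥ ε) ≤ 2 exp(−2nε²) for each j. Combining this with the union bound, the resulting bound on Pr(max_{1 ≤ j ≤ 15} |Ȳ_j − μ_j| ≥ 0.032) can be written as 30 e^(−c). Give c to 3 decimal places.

Union bound over the 15 events: Pr(max_{1 ≤ j ≤ 15} |Ȳ_j − μ_j| ≥ 0.032) ≤ 15·2·exp(−2nε²) = 30 exp(−2·2485·0.032²).
So c = 2·2485·0.032² = 5.0893.

5.089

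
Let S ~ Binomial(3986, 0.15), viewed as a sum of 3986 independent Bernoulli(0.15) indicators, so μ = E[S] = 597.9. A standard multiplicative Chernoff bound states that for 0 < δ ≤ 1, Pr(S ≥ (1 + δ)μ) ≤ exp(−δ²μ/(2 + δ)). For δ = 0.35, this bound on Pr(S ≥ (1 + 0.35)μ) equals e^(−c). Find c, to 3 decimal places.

31.167

c = δ²μ/(2 + δ) = 0.35²·597.9/(2 + 0.35) = 31.1671.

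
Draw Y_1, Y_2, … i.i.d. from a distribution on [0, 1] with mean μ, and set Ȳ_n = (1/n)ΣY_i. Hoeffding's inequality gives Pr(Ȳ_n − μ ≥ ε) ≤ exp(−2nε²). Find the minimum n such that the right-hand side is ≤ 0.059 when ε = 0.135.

78

Require exp(−2nε²) ≤ 0.059, i.e. 2nε² ≥ ln(1/0.059) = 2.830218.
So n ≥ 2.830218 / (2·0.135²) = 77.647.
The smallest integer n is 78.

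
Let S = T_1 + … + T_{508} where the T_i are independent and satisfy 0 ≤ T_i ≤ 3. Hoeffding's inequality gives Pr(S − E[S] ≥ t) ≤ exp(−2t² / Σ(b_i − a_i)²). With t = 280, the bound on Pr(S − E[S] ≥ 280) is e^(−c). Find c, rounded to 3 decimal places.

34.296

Σ(b_i − a_i)² = 508·(3)² = 4572.
c = 2t²/4572 = 2·280²/4572 = 34.2957.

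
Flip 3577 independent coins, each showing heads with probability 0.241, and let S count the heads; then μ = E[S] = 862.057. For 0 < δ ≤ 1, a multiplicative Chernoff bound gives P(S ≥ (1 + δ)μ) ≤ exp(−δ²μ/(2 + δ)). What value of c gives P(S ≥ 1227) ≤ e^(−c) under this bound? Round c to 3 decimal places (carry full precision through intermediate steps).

63.753

Write 1227 = (1 + δ)μ, so δ = 1227/862.057 − 1 = 0.4233398…
Then the exponent is δ²μ/(2 + δ) = (1227 − μ)² / (μ·(2 + δ)) = 63.752877.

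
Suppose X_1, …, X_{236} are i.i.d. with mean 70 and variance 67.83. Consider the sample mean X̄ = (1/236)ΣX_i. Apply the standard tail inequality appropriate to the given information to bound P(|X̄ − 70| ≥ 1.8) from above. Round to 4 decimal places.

0.0887

With mean and variance of each term known, Chebyshev's inequality bounds the deviation of the sum (or sample mean).
Var(X̄) = Var(X_i)/n = 67.83/236 = 0.28742.
Chebyshev: P(|X̄ − 70| ≥ 1.8) ≤ Var(X̄)/(1.8)² = 67.83/(236·1.8²) = 0.0887.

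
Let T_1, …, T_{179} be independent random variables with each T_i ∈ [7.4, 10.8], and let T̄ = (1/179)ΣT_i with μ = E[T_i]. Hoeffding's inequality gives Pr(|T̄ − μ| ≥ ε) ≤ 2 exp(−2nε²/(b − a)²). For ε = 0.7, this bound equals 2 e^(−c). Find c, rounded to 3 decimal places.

15.175

c = 2nε²/(b − a)² = 2·179·0.7² / 3.4² = 15.1747.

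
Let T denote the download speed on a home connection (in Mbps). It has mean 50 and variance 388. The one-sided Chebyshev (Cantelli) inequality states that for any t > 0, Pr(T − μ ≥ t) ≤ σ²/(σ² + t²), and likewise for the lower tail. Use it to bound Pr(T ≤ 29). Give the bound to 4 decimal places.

0.4680

Here σ² = 388 and t = 21, so σ² + t² = 829.
Cantelli's bound: 388/829 = 0.4680.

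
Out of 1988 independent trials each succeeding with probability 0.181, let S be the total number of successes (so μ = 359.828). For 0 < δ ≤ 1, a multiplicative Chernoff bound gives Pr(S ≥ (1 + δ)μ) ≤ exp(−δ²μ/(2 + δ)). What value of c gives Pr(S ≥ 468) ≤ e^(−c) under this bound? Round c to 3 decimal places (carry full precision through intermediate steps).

Write 468 = (1 + δ)μ, so δ = 468/359.828 − 1 = 0.3006214…
Then the exponent is δ²μ/(2 + δ) = (468 − μ)² / (μ·(2 + δ)) = 14.134798.

14.135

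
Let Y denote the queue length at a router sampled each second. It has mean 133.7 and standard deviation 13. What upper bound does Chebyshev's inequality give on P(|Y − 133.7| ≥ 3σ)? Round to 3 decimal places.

Chebyshev: P(|Y − μ| ≥ t) ≤ Var(Y)/t².
Var(Y) = σ² = 13² = 169.
t = 3·13 = 39.
Bound = 169 / 1521 = 0.1111.

0.111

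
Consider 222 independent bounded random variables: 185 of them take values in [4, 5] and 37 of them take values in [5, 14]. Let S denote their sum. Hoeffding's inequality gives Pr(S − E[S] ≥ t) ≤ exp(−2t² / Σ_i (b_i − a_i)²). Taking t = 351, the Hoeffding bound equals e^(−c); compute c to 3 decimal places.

77.436

Σ(b_i − a_i)² = 185·1² + 37·9² = 3182.
c = 2t² / 3182 = 2·351² / 3182 = 77.4362.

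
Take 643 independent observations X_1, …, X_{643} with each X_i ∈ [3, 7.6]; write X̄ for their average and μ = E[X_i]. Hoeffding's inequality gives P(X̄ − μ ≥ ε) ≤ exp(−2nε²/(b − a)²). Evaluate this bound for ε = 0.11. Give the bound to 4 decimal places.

Exponent: 2nε²/(b − a)² = 2·643·0.11² / 4.6² = 0.73538.
Bound = exp(−0.73538) = 0.47932.

0.4793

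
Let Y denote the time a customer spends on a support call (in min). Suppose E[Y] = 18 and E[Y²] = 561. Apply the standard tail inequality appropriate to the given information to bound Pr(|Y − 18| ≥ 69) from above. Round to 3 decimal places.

The first two moments determine the variance, so Chebyshev's inequality is the sharpest standard bound available.
Var(Y) = E[Y²] − (E[Y])² = 561 − 324 = 237.
Chebyshev's inequality: Pr(|Y − μ| ≥ t) ≤ Var(Y)/t² = 237/4761 = 0.0498.

0.050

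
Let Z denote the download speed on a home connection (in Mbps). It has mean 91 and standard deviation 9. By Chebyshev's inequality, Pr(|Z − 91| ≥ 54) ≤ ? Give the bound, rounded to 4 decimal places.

0.0278

Chebyshev: Pr(|Z − μ| ≥ t) ≤ Var(Z)/t².
Var(Z) = σ² = 9² = 81.
Bound = 81 / 2916 = 0.0278.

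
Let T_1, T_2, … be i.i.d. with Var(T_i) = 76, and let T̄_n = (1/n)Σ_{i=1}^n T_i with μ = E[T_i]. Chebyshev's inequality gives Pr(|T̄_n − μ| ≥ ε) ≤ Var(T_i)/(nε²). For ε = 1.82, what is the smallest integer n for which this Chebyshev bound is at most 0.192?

120

Require 76/(n·1.82²) ≤ 0.192, i.e. n ≥ 76/(0.192·1.82²) = 119.500.
The smallest integer n is 120.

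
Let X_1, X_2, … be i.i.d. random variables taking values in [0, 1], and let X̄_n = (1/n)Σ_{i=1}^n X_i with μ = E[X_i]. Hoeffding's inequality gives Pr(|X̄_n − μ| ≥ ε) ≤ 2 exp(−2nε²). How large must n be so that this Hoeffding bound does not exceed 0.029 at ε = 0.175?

70

Require 2·exp(−2nε²) ≤ 0.029, i.e. 2nε² ≥ ln(2/0.029) = 4.233607.
So n ≥ 4.233607 / (2·0.175²) = 69.120.
The smallest integer n is 70.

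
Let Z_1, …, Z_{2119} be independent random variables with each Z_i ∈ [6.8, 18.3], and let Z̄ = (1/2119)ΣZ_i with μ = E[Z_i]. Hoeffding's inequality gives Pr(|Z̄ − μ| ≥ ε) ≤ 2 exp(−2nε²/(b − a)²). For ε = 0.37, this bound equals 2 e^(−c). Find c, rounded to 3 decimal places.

4.387

c = 2nε²/(b − a)² = 2·2119·0.37² / 11.5² = 4.3870.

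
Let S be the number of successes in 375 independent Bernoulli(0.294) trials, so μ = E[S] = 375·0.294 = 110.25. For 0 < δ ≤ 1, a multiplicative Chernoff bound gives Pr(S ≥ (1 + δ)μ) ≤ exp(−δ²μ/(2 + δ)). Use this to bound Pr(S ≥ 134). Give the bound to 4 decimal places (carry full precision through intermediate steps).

0.0993

Write 134 = (1 + δ)μ, so δ = 134/110.25 − 1 = 0.2154195…
Then the exponent is δ²μ/(2 + δ) = (134 − μ)² / (μ·(2 + δ)) = 2.309365.
Bound = exp(−2.309365) = 0.09932.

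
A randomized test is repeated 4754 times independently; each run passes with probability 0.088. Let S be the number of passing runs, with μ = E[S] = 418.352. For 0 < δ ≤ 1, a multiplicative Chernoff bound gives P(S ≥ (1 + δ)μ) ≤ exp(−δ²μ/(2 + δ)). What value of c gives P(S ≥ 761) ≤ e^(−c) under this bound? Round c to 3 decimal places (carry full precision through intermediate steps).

99.553

Write 761 = (1 + δ)μ, so δ = 761/418.352 − 1 = 0.8190423…
Then the exponent is δ²μ/(2 + δ) = (761 − μ)² / (μ·(2 + δ)) = 99.552680.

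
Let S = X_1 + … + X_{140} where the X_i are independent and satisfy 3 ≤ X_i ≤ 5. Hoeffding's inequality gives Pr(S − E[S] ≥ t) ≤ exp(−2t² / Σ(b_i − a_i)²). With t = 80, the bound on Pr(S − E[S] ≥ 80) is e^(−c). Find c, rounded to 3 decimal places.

Σ(b_i − a_i)² = 140·(2)² = 560.
c = 2t²/560 = 2·80²/560 = 22.8571.

22.857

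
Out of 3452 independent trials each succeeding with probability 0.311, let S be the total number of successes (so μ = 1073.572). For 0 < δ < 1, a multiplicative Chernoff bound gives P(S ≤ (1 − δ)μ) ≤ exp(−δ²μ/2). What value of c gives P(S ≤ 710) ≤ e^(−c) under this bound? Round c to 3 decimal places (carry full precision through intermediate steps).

Write 710 = (1 − δ)μ, so δ = 1 − 710/1073.572 = 0.3386564…
Then the exponent is δ²μ/2 = (μ − 710)²/(2μ) = 61.562987.

61.563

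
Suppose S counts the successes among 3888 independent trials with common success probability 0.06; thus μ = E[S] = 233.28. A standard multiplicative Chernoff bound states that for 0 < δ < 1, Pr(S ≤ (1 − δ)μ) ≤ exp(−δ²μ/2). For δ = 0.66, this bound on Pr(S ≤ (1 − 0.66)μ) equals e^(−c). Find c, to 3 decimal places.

c = δ²μ/2 = 0.66²·233.28/2 = 50.8084.

50.808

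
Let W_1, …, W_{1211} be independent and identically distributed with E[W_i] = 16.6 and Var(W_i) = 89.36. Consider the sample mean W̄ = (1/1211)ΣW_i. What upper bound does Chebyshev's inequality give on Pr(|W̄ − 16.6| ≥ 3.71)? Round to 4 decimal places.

Var(W̄) = Var(W_i)/n = 89.36/1211 = 0.07379.
Chebyshev: Pr(|W̄ − 16.6| ≥ 3.71) ≤ Var(W̄)/(3.71)² = 89.36/(1211·3.71²) = 0.0054.

0.0054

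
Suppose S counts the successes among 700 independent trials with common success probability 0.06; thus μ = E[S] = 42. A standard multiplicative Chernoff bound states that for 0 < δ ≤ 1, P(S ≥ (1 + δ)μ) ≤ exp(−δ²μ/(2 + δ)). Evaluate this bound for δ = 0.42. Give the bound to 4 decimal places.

0.0468

Exponent = δ²μ/(2 + δ) = 0.42²·42/2.42 = 3.0615.
Bound = exp(−3.0615) = 0.04682.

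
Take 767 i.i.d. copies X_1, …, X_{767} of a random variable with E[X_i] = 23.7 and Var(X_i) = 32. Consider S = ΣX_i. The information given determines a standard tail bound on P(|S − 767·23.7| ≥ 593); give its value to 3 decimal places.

0.070

With mean and variance of each term known, Chebyshev's inequality bounds the deviation of the sum (or sample mean).
Var(S) = n·Var(X_i) = 767·32 = 24544.
Chebyshev: P(|S − 767·23.7| ≥ 593) ≤ Var(S)/593² = 24544/351649 = 0.0698.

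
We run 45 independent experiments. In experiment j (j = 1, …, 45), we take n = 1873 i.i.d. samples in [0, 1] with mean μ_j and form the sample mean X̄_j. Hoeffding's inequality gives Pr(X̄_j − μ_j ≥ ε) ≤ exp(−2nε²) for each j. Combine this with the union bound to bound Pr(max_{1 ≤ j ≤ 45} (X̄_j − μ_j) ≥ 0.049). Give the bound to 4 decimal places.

0.0056

Per-experiment Hoeffding bound: exp(−2·1873·0.049²) = exp(−8.99415) = 0.00012413.
Union bound over 45 events: 45·0.00012413 = 0.00559.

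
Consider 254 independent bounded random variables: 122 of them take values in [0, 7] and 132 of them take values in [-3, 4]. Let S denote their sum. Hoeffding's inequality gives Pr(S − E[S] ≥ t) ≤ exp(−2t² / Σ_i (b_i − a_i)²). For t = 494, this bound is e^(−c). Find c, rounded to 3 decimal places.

39.215

Σ(b_i − a_i)² = 122·7² + 132·7² = 12446.
c = 2t² / 12446 = 2·494² / 12446 = 39.2152.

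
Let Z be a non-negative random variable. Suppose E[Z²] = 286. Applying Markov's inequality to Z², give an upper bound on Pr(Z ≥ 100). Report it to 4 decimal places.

0.0286

Since Z ≥ 0, the event {Z ≥ 100} is the same as {Z² ≥ 10000}.
Markov's inequality applied to Z² gives Pr(Z² ≥ 10000) ≤ E[Z²]/10000 = 286/10000 = 0.0286.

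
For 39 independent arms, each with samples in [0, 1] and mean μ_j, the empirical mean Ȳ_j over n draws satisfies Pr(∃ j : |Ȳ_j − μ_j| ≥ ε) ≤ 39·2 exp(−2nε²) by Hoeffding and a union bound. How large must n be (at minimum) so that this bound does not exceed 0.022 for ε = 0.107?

Need 2·39·exp(−2nε²) ≤ 0.022, i.e. exp(−2nε²) ≤ 0.022/78.
So 2nε² ≥ ln(78/0.022) = 8.173422.
Hence n ≥ 8.173422/(2·0.107²) = 356.949.
The smallest integer n is 357.

357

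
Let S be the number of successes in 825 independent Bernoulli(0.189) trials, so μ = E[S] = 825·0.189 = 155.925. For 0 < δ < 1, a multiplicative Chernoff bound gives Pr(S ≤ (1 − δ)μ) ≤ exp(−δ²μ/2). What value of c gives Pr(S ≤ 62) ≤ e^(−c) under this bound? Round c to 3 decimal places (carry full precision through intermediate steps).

28.289

Write 62 = (1 − δ)μ, so δ = 1 − 62/155.925 = 0.6023729…
Then the exponent is δ²μ/2 = (μ − 62)²/(2μ) = 28.288939.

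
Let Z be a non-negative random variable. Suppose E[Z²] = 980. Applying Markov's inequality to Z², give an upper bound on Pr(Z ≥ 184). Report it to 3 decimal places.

0.029

Since Z ≥ 0, the event {Z ≥ 184} is the same as {Z² ≥ 33856}.
Markov's inequality applied to Z² gives Pr(Z² ≥ 33856) ≤ E[Z²]/33856 = 980/33856 = 0.0289.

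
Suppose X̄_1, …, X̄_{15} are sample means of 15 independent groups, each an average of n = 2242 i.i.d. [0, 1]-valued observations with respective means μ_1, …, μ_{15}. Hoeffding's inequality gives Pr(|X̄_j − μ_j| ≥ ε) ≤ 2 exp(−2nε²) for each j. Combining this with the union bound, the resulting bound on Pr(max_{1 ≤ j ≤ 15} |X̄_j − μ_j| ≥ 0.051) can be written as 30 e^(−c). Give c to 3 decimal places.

Union bound over the 15 events: Pr(max_{1 ≤ j ≤ 15} |X̄_j − μ_j| ≥ 0.051) ≤ 15·2·exp(−2nε²) = 30 exp(−2·2242·0.051²).
So c = 2·2242·0.051² = 11.6629.

11.663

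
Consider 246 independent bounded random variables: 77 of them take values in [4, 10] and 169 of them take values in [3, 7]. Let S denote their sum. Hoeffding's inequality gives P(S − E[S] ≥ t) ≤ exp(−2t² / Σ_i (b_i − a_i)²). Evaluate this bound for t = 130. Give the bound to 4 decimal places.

Σ(b_i − a_i)² = 77·6² + 169·4² = 5476.
Exponent = 2·130² / 5476 = 6.17239.
Bound = exp(−6.17239) = 0.00209.

0.0021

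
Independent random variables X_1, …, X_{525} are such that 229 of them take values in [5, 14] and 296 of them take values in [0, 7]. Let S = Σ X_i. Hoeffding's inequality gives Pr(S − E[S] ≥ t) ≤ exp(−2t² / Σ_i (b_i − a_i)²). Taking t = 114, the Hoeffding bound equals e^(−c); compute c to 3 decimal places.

Σ(b_i − a_i)² = 229·9² + 296·7² = 33053.
c = 2t² / 33053 = 2·114² / 33053 = 0.7864.

0.786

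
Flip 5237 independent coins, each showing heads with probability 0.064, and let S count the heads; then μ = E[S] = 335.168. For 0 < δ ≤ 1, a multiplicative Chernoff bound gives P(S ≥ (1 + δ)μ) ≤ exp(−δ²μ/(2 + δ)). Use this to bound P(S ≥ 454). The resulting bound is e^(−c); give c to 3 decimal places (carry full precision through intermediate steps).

17.894

Write 454 = (1 + δ)μ, so δ = 454/335.168 − 1 = 0.3545446…
Then the exponent is δ²μ/(2 + δ) = (454 − μ)² / (μ·(2 + δ)) = 17.893584.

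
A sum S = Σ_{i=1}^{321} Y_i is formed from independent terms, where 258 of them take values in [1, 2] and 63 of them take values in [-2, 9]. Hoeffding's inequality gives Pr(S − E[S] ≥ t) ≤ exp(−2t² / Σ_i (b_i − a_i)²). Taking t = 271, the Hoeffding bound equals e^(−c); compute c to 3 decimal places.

18.637

Σ(b_i − a_i)² = 258·1² + 63·11² = 7881.
c = 2t² / 7881 = 2·271² / 7881 = 18.6375.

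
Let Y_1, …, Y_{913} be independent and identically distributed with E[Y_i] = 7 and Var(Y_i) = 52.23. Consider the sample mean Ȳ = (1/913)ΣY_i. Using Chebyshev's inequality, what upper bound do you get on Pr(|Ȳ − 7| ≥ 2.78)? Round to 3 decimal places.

0.007

Var(Ȳ) = Var(Y_i)/n = 52.23/913 = 0.057207.
Chebyshev: Pr(|Ȳ − 7| ≥ 2.78) ≤ Var(Ȳ)/(2.78)² = 52.23/(913·2.78²) = 0.0074.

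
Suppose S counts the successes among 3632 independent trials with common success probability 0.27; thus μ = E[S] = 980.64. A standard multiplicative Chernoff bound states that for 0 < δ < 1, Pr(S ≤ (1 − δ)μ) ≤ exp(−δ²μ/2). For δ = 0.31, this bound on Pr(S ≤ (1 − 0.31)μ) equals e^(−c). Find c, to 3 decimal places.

47.120

c = δ²μ/2 = 0.31²·980.64/2 = 47.1198.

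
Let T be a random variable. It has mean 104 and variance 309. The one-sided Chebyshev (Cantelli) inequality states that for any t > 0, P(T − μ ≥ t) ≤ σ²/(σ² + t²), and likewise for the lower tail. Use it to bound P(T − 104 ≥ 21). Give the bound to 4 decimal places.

Here σ² = 309 and t = 21, so σ² + t² = 750.
Cantelli's bound: 309/750 = 0.4120.

0.4120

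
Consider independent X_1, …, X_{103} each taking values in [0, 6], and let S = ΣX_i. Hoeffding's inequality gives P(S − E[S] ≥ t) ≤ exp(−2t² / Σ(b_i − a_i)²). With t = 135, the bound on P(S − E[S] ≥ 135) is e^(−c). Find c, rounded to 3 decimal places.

9.830

Σ(b_i − a_i)² = 103·(6)² = 3708.
c = 2t²/3708 = 2·135²/3708 = 9.8301.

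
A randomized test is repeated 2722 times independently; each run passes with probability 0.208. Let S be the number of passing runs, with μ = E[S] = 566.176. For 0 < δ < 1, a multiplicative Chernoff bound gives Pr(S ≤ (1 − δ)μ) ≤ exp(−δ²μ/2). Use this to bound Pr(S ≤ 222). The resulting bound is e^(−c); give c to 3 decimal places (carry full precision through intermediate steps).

104.612

Write 222 = (1 − δ)μ, so δ = 1 − 222/566.176 = 0.6078958…
Then the exponent is δ²μ/2 = (μ − 222)²/(2μ) = 104.611569.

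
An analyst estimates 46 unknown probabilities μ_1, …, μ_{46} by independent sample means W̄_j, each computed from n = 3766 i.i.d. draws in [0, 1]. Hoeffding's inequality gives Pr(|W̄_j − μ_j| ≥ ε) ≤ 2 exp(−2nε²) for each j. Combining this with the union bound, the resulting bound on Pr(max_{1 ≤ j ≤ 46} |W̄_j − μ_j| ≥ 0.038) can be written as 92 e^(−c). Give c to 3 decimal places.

Union bound over the 46 events: Pr(max_{1 ≤ j ≤ 46} |W̄_j − μ_j| ≥ 0.038) ≤ 46·2·exp(−2nε²) = 92 exp(−2·3766·0.038²).
So c = 2·3766·0.038² = 10.8762.

10.876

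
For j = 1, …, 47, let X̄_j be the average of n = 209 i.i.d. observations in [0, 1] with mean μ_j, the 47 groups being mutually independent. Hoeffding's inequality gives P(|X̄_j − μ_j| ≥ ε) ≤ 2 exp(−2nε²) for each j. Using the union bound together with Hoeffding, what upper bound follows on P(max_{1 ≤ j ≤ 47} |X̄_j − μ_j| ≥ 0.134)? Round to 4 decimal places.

0.0517

Per-experiment Hoeffding bound: 2·exp(−2·209·0.134²) = 2·exp(−7.50561) = 0.0011.
Union bound over 47 events: 47·0.0011 = 0.05170.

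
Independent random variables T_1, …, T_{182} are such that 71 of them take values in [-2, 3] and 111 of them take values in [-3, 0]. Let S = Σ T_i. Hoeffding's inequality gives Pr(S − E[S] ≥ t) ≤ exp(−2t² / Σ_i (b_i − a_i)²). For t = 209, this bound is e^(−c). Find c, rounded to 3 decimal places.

31.493

Σ(b_i − a_i)² = 71·5² + 111·3² = 2774.
c = 2t² / 2774 = 2·209² / 2774 = 31.4932.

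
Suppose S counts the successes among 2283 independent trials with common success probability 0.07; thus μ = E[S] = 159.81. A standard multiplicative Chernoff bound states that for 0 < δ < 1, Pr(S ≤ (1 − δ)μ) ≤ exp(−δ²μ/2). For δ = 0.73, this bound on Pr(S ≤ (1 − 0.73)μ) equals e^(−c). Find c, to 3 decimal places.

c = δ²μ/2 = 0.73²·159.81/2 = 42.5814.

42.581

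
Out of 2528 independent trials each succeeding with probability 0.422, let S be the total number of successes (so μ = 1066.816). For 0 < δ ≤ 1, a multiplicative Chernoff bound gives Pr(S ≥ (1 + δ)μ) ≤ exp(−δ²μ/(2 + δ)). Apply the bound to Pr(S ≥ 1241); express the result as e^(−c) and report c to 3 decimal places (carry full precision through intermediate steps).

13.147

Write 1241 = (1 + δ)μ, so δ = 1241/1066.816 − 1 = 0.1632746…
Then the exponent is δ²μ/(2 + δ) = (1241 − μ)² / (μ·(2 + δ)) = 13.146657.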